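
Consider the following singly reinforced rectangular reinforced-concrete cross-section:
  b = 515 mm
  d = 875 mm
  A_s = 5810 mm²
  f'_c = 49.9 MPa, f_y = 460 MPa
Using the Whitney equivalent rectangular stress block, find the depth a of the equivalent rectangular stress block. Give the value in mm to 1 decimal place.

T = A_s f_y = 5810 × 460 = 2672600 N = 2672.6 kN.
Setting C = 0.85 f'_c a b equal to T: a = 2672600/(0.85 × 49.9 × 515) = 122.4 mm.

a ≈ 122.4 mm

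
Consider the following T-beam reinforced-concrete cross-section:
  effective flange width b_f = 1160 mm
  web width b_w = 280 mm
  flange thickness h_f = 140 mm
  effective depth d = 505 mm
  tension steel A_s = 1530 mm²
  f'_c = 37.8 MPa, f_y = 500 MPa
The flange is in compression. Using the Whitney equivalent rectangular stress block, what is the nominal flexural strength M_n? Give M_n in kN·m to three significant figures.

M_n ≈ 378 kN·m

Tension: T = A_s f_y = 1530 × 500 = 765000 N.
Try a within the flange: a = T/(0.85 f'_c b_f) = 765000/(0.85 × 37.8 × 1160) = 20.53 mm.
Since a = 20.53 ≤ h_f = 140 mm, the stress block lies entirely in the flange; analyse as a rectangular beam of width b_f.
M_n = T(d − a/2) = 765000 × (505 − 10.265) = 378.47 × 10⁶ N·mm.
M_n = 378.47 kN·m.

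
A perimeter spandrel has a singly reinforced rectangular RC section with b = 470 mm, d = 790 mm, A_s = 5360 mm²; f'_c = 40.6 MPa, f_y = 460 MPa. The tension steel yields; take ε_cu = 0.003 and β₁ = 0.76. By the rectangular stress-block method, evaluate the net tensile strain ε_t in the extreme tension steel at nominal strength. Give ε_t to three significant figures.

a = A_s f_y/(0.85 f'_c b) = 152.01 mm.
β₁ = 0.76, so c = a/β₁ = 152.01/0.76 = 200.01 mm.
From the linear strain diagram with ε_cu = 0.003: ε_t = 0.003 (d − c)/c = 0.003 × (790 − 200.01)/200.01 = 0.00885.
Since ε_t ≥ 0.005, the section is tension-controlled.

ε_t ≈ 0.00885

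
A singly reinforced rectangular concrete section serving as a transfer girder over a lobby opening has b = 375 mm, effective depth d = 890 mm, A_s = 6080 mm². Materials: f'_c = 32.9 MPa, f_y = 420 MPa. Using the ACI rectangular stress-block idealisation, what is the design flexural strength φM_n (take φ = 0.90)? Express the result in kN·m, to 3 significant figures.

T = A_s f_y = 6080 × 420 = 2553600 N = 2553.6 kN.
From C = T: a = T/(0.85 f'_c b) = 2553600/(0.85 × 32.9 × 375) = 243.50 mm.
M_n = T(d − a/2) = 2553.6 kN × (890 − 121.75) mm = 1961.80 kN·m.
φM_n = 0.90 × 1961.80 = 1765.62 kN·m.

φM_n ≈ 1770 kN·m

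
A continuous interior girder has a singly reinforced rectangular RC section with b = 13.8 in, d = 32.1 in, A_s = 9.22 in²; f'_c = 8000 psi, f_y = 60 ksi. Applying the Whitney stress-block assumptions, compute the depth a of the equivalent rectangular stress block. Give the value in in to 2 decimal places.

T = A_s f_y = 9.22 × 60 = 553.2 kips.
a = T/(0.85 f'_c b) = 553.2/(0.85 × 8 × 13.8) = 5.90 in.

a ≈ 5.90 in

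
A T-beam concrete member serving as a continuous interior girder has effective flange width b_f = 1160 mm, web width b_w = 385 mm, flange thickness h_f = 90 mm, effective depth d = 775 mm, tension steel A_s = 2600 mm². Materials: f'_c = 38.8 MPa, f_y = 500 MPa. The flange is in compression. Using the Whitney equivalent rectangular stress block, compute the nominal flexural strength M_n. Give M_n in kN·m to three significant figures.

Tension: T = A_s f_y = 2600 × 500 = 1300000 N.
Try a within the flange: a = T/(0.85 f'_c b_f) = 1300000/(0.85 × 38.8 × 1160) = 33.98 mm.
Since a = 33.98 ≤ h_f = 90 mm, the stress block lies entirely in the flange; analyse as a rectangular beam of width b_f.
M_n = T(d − a/2) = 1300000 × (775 − 16.99) = 985.41 × 10⁶ N·mm.
M_n = 985.41 kN·m.

M_n ≈ 985 kN·m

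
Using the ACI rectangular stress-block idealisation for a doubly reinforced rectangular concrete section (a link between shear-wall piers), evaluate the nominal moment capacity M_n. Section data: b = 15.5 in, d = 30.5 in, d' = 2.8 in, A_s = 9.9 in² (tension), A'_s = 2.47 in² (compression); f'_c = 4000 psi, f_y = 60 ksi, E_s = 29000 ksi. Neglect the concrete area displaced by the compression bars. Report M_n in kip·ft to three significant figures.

M_n ≈ 1320 kip·ft

Assume both steels yield.
a = (A_s − A'_s) f_y/(0.85 f'_c b) = (9.9 − 2.47) × 60/(0.85 × 4 × 15.5) = 8.459 in.
c = a/β₁ = 8.459/0.85 = 9.952 in; ε'_s = 0.003(c − d')/c = 0.0022 ≥ ε_y = 0.0021, so the compression steel yields.
M_n = (A_s − A'_s) f_y (d − a/2) + A'_s f_y (d − d') = 445.8 × (30.5 − 4.2295) + 148.2 × (30.5 − 2.8) = 11711.4 + 4105.1 = 15816.5 kip·in = 15816.5/12 = 1318.04 kip·ft.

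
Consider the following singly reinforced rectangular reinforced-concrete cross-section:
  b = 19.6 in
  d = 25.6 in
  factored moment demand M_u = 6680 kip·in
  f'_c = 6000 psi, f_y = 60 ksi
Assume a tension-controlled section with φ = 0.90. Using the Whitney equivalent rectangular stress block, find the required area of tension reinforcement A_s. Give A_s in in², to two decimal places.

M_n = M_u/φ = 6680/0.90 = 7422.22 kip·in.
From M_n = 0.85 f'_c a b (d − a/2):
a = d − √(d² − 2M_n/(0.85 f'_c b)) = 25.6 − √(25.6² − 2 × 7422.22/(0.85 × 6 × 19.6)) = 3.087 in.
A_s = 0.85 f'_c a b / f_y = 0.85 × 6 × 3.087 × 19.6 / 60 = 5.143 in².

A_s ≈ 5.14 in²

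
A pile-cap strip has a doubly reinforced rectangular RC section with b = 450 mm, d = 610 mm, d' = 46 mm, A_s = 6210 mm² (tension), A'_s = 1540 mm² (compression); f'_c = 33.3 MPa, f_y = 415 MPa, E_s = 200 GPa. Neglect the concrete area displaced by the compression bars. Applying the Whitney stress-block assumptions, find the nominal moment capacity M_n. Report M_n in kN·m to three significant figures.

M_n ≈ 1400 kN·m

Assume both tension and compression steel yield.
Net tension couple steel: A_s − A'_s = 4670 mm².
a = (A_s − A'_s) f_y / (0.85 f'_c b) = 1938050/(0.85 × 33.3 × 450) = 152.16 mm.
c = a/β₁ = 152.16/0.812 = 187.39 mm; ε'_s = 0.003(c − d')/c = 0.0023 ≥ f_y/E_s = 0.0021, so compression steel does yield.
M_n = (A_s − A'_s) f_y (d − a/2) + A'_s f_y (d − d') = [1938050 × (610 − 76.08) + 639100 × (610 − 46)] × 10⁻⁶ = 1034.76 + 360.45 = 1395.21 kN·m.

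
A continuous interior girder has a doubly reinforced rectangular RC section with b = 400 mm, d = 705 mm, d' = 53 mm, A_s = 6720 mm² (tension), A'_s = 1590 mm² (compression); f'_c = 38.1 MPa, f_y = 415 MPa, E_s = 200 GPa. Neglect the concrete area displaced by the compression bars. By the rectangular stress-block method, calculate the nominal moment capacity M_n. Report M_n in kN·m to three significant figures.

Assume both tension and compression steel yield.
Net tension couple steel: A_s − A'_s = 5130 mm².
a = (A_s − A'_s) f_y / (0.85 f'_c b) = 2128950/(0.85 × 38.1 × 400) = 164.35 mm.
c = a/β₁ = 164.35/0.778 = 211.25 mm; ε'_s = 0.003(c − d')/c = 0.0022 ≥ f_y/E_s = 0.0021, so compression steel does yield.
M_n = (A_s − A'_s) f_y (d − a/2) + A'_s f_y (d − d') = [2128950 × (705 − 82.175) + 659850 × (705 − 53)] × 10⁻⁶ = 1325.96 + 430.22 = 1756.18 kN·m.

M_n ≈ 1760 kN·m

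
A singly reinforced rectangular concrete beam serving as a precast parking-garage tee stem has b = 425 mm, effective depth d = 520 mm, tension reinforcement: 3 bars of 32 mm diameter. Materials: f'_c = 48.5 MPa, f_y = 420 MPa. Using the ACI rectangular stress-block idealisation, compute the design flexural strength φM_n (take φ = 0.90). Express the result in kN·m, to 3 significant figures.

A_s = 3 × 804 = 2412 mm².
T = A_s f_y = 2412 × 420 = 1013040 N = 1013.04 kN.
From C = T: a = T/(0.85 f'_c b) = 1013040/(0.85 × 48.5 × 425) = 57.82 mm.
M_n = T(d − a/2) = 1013.04 kN × (520 − 28.91) mm = 497.49 kN·m.
φM_n = 0.90 × 497.49 = 447.74 kN·m.

φM_n ≈ 448 kN·m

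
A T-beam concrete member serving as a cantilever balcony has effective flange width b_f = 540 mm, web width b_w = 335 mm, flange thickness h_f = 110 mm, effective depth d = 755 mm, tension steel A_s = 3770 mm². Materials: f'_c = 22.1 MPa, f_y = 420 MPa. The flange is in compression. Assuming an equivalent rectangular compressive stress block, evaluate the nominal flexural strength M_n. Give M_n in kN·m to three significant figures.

M_n ≈ 1070 kN·m

Tension: T = A_s f_y = 3770 × 420 = 1583400 N.
Try a within the flange: a = T/(0.85 f'_c b_f) = 1583400/(0.85 × 22.1 × 540) = 156.09 mm.
a = 156.09 > h_f = 110 mm: the block extends into the web. Split into flange-overhang and web parts.
C_f = 0.85 f'_c (b_f − b_w) h_f = 0.85 × 22.1 × (540 − 335) × 110 = 423602 N.
Remaining web compression depth: a_w = (T − C_f)/(0.85 f'_c b_w) = (1583400 − 423602)/(0.85 × 22.1 × 335) = 184.30 mm.
M_n = C_f(d − h_f/2) + (T − C_f)(d − a_w/2) = 423602 × (755 − 55) + 1159798 × (755 − 92.15) = 296.52 + 768.77 = 1065.29 × 10⁶ N·mm.
M_n = 1065.29 kN·m.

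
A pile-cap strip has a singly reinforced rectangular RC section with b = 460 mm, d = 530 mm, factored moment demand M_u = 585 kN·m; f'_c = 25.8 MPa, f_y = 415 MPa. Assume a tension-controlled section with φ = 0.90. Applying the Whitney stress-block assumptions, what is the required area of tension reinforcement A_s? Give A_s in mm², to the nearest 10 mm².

A_s ≈ 3410 mm²

M_n = M_u/φ = 585/0.90 = 650 kN·m.
With M_n = 0.85 f'_c a b (d − a/2), solve the quadratic for a:
a = d − √(d² − 2M_n/(0.85 f'_c b)) = 530 − √(530² − 2 × 650×10⁶/(0.85 × 25.8 × 460)) = 140.09 mm.
A_s = 0.85 f'_c a b / f_y = 0.85 × 25.8 × 140.09 × 460 / 415 = 3405.3 mm².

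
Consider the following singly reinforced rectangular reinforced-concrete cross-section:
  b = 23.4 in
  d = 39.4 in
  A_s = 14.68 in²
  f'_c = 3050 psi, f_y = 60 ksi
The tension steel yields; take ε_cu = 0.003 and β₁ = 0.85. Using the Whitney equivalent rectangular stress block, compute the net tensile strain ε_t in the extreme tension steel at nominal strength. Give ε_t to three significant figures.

ε_t ≈ 0.00392

a = A_s f_y/(0.85 f'_c b) = 14.519 in.
β₁ = 0.85, so c = a/β₁ = 14.519/0.85 = 17.081 in.
From the linear strain diagram with ε_cu = 0.003: ε_t = 0.003 (d − c)/c = 0.003 × (39.4 − 17.081)/17.081 = 0.00392.
ε_t < 0.004 — the section is over-reinforced for flexure under ACI limits.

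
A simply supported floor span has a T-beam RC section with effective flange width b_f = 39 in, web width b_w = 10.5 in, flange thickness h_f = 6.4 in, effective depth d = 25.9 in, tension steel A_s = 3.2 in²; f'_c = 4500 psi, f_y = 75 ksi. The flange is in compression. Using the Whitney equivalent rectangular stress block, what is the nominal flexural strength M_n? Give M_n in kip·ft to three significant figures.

M_n ≈ 502 kip·ft

Tension: T = A_s f_y = 3.2 × 75 = 240 kips.
Try a within the flange: a = T/(0.85 f'_c b_f) = 240/(0.85 × 4.5 × 39) = 1.609 in.
Since a = 1.609 ≤ h_f = 6.4 in, the stress block lies entirely in the flange; analyse as a rectangular beam of width b_f.
M_n = T(d − a/2) = 240 × (25.9 − 0.8045) = 6022.9 kip·in.
M_n = 6022.9/12 = 501.91 kip·ft.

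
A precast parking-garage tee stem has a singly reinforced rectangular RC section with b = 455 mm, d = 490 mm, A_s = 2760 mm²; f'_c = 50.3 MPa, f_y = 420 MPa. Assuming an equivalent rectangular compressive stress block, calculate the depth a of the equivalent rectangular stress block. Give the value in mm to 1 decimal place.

a ≈ 59.6 mm

T = A_s f_y = 2760 × 420 = 1159200 N = 1159.2 kN.
Setting C = 0.85 f'_c a b equal to T: a = 1159200/(0.85 × 50.3 × 455) = 59.6 mm.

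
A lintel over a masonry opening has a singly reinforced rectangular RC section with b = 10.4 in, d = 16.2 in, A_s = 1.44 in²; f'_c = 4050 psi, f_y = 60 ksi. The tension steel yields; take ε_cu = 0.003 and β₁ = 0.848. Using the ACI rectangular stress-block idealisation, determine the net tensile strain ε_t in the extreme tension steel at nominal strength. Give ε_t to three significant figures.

a = A_s f_y/(0.85 f'_c b) = 2.413 in.
β₁ = 0.848, so c = a/β₁ = 2.413/0.848 = 2.846 in.
From the linear strain diagram with ε_cu = 0.003: ε_t = 0.003 (d − c)/c = 0.003 × (16.2 − 2.846)/2.846 = 0.0141.
Since ε_t ≥ 0.005, the section is tension-controlled.

ε_t ≈ 0.0141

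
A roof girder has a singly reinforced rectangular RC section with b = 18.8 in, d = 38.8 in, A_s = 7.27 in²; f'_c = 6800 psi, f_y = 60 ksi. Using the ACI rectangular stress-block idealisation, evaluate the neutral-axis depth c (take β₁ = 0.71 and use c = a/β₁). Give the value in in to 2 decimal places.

T = A_s f_y = 7.27 × 60 = 436.2 kips.
a = T/(0.85 f'_c b) = 436.2/(0.85 × 6.8 × 18.8) = 4.0142 in.
With β₁ = 0.71, c = a/β₁ = 4.0142/0.71 = 5.65 in.

c ≈ 5.65 in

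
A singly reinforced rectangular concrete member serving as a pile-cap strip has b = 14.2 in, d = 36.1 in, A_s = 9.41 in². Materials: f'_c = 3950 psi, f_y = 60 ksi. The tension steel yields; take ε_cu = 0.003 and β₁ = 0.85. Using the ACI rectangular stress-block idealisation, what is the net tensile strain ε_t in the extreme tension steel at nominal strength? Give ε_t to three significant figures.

a = A_s f_y/(0.85 f'_c b) = 11.842 in.
β₁ = 0.85, so c = a/β₁ = 11.842/0.85 = 13.932 in.
From the linear strain diagram with ε_cu = 0.003: ε_t = 0.003 (d − c)/c = 0.003 × (36.1 − 13.932)/13.932 = 0.00477.
ε_t is between 0.004 and 0.005 — transition zone.

ε_t ≈ 0.00477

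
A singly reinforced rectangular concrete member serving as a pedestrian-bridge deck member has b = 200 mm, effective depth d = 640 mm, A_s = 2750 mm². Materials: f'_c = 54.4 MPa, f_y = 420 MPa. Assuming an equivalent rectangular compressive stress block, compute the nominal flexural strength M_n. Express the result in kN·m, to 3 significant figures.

M_n ≈ 667 kN·m

T = A_s f_y = 2750 × 420 = 1155000 N = 1155 kN.
From C = T: a = T/(0.85 f'_c b) = 1155000/(0.85 × 54.4 × 200) = 124.89 mm.
M_n = T(d − a/2) = 1155 kN × (640 − 62.445) mm = 667.08 kN·m.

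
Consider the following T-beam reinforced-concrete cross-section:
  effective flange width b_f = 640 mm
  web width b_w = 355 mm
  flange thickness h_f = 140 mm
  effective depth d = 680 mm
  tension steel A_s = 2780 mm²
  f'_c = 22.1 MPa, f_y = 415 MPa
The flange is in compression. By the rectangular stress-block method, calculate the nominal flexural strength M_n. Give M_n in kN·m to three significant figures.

M_n ≈ 729 kN·m

Tension: T = A_s f_y = 2780 × 415 = 1153700 N.
Try a within the flange: a = T/(0.85 f'_c b_f) = 1153700/(0.85 × 22.1 × 640) = 95.96 mm.
Since a = 95.96 ≤ h_f = 140 mm, the stress block lies entirely in the flange; analyse as a rectangular beam of width b_f.
M_n = T(d − a/2) = 1153700 × (680 − 47.98) = 729.16 × 10⁶ N·mm.
M_n = 729.16 kN·m.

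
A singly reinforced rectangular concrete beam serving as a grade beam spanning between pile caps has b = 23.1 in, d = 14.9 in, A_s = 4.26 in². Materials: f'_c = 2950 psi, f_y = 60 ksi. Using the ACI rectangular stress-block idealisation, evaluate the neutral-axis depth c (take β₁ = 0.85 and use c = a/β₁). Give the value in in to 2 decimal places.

c ≈ 5.19 in

T = A_s f_y = 4.26 × 60 = 255.6 kips.
a = T/(0.85 f'_c b) = 255.6/(0.85 × 2.95 × 23.1) = 4.4127 in.
With β₁ = 0.85, c = a/β₁ = 4.4127/0.85 = 5.19 in.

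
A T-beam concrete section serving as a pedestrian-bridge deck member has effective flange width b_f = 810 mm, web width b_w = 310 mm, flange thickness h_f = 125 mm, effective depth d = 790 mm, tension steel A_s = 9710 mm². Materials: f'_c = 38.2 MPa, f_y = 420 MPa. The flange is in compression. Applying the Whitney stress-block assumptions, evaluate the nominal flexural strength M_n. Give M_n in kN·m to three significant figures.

M_n ≈ 2890 kN·m

Tension: T = A_s f_y = 9710 × 420 = 4078200 N.
Try a within the flange: a = T/(0.85 f'_c b_f) = 4078200/(0.85 × 38.2 × 810) = 155.06 mm.
a = 155.06 > h_f = 125 mm: the block extends into the web. Split into flange-overhang and web parts.
C_f = 0.85 f'_c (b_f − b_w) h_f = 0.85 × 38.2 × (810 − 310) × 125 = 2029375 N.
Remaining web compression depth: a_w = (T − C_f)/(0.85 f'_c b_w) = (4078200 − 2029375)/(0.85 × 38.2 × 310) = 203.55 mm.
M_n = C_f(d − h_f/2) + (T − C_f)(d − a_w/2) = 2029375 × (790 − 62.5) + 2048825 × (790 − 101.775) = 1476.37 + 1410.05 = 2886.42 × 10⁶ N·mm.
M_n = 2886.42 kN·m.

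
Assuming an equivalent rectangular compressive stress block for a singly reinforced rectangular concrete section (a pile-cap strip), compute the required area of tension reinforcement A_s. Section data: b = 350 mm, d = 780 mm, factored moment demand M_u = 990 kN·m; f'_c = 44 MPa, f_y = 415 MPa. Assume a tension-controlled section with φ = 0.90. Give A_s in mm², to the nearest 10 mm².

M_n = M_u/φ = 990/0.90 = 1100 kN·m.
With M_n = 0.85 f'_c a b (d − a/2), solve the quadratic for a:
a = d − √(d² − 2M_n/(0.85 f'_c b)) = 780 − √(780² − 2 × 1100×10⁶/(0.85 × 44 × 350)) = 116.42 mm.
A_s = 0.85 f'_c a b / f_y = 0.85 × 44 × 116.42 × 350 / 415 = 3672.1 mm².

A_s ≈ 3670 mm²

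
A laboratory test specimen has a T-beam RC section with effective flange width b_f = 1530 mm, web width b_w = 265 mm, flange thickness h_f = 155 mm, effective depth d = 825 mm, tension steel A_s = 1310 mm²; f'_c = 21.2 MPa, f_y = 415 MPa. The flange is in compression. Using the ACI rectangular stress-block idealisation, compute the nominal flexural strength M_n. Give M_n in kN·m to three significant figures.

M_n ≈ 443 kN·m

Tension: T = A_s f_y = 1310 × 415 = 543650 N.
Try a within the flange: a = T/(0.85 f'_c b_f) = 543650/(0.85 × 21.2 × 1530) = 19.72 mm.
Since a = 19.72 ≤ h_f = 155 mm, the stress block lies entirely in the flange; analyse as a rectangular beam of width b_f.
M_n = T(d − a/2) = 543650 × (825 − 9.86) = 443.15 × 10⁶ N·mm.
M_n = 443.15 kN·m.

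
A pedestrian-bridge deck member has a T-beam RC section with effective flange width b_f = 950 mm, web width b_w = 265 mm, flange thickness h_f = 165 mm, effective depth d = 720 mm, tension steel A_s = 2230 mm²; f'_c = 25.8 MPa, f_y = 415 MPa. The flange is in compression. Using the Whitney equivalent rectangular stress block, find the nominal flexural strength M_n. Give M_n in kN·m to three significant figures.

Tension: T = A_s f_y = 2230 × 415 = 925450 N.
Try a within the flange: a = T/(0.85 f'_c b_f) = 925450/(0.85 × 25.8 × 950) = 44.42 mm.
Since a = 44.42 ≤ h_f = 165 mm, the stress block lies entirely in the flange; analyse as a rectangular beam of width b_f.
M_n = T(d − a/2) = 925450 × (720 − 22.21) = 645.77 × 10⁶ N·mm.
M_n = 645.77 kN·m.

M_n ≈ 646 kN·m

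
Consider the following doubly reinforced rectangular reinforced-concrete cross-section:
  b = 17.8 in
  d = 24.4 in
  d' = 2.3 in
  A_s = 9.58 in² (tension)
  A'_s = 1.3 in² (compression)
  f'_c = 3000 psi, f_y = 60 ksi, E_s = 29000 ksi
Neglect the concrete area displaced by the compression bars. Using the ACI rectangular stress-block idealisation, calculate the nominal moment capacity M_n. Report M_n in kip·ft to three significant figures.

Assume both steels yield.
a = (A_s − A'_s) f_y/(0.85 f'_c b) = (9.58 − 1.3) × 60/(0.85 × 3 × 17.8) = 10.945 in.
c = a/β₁ = 10.945/0.85 = 12.876 in; ε'_s = 0.003(c − d')/c = 0.0025 ≥ ε_y = 0.0021, so the compression steel yields.
M_n = (A_s − A'_s) f_y (d − a/2) + A'_s f_y (d − d') = 496.8 × (24.4 − 5.4725) + 78 × (24.4 − 2.3) = 9403.2 + 1723.8 = 11127.0 kip·in = 11127.0/12 = 927.25 kip·ft.

M_n ≈ 927 kip·ft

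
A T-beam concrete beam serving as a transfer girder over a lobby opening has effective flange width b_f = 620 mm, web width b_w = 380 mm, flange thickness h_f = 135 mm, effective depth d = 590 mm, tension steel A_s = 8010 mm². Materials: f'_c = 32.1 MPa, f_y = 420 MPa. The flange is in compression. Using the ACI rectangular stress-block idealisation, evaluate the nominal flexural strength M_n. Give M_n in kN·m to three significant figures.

M_n ≈ 1630 kN·m

Tension: T = A_s f_y = 8010 × 420 = 3364200 N.
Try a within the flange: a = T/(0.85 f'_c b_f) = 3364200/(0.85 × 32.1 × 620) = 198.87 mm.
a = 198.87 > h_f = 135 mm: the block extends into the web. Split into flange-overhang and web parts.
C_f = 0.85 f'_c (b_f − b_w) h_f = 0.85 × 32.1 × (620 − 380) × 135 = 884034 N.
Remaining web compression depth: a_w = (T − C_f)/(0.85 f'_c b_w) = (3364200 − 884034)/(0.85 × 32.1 × 380) = 239.21 mm.
M_n = C_f(d − h_f/2) + (T − C_f)(d − a_w/2) = 884034 × (590 − 67.5) + 2480166 × (590 − 119.605) = 461.91 + 1166.66 = 1628.57 × 10⁶ N·mm.
M_n = 1628.57 kN·m.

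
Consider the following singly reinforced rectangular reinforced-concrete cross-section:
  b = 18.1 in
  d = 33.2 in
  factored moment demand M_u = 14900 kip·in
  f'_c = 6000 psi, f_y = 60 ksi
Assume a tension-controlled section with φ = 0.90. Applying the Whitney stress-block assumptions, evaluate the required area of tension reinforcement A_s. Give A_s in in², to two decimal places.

A_s ≈ 9.13 in²

M_n = M_u/φ = 14900/0.90 = 16555.6 kip·in.
From M_n = 0.85 f'_c a b (d − a/2):
a = d − √(d² − 2M_n/(0.85 f'_c b)) = 33.2 − √(33.2² − 2 × 16555.6/(0.85 × 6 × 18.1)) = 5.932 in.
A_s = 0.85 f'_c a b / f_y = 0.85 × 6 × 5.932 × 18.1 / 60 = 9.126 in².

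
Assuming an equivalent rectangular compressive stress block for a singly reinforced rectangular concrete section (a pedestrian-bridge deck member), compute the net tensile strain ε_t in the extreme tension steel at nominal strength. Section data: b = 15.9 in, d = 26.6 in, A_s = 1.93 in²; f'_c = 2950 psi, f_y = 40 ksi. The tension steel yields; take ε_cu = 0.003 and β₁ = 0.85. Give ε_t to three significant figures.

a = A_s f_y/(0.85 f'_c b) = 1.936 in.
β₁ = 0.85, so c = a/β₁ = 1.936/0.85 = 2.278 in.
From the linear strain diagram with ε_cu = 0.003: ε_t = 0.003 (d − c)/c = 0.003 × (26.6 − 2.278)/2.278 = 0.0320.
Since ε_t ≥ 0.005, the section is tension-controlled.

ε_t ≈ 0.0320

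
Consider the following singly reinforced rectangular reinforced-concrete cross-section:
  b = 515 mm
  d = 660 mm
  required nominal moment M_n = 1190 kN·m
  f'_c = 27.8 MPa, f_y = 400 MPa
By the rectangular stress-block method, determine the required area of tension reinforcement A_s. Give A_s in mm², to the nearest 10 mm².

With M_n = 0.85 f'_c a b (d − a/2), solve the quadratic for a:
a = d − √(d² − 2M_n/(0.85 f'_c b)) = 660 − √(660² − 2 × 1190×10⁶/(0.85 × 27.8 × 515)) = 170.07 mm.
A_s = 0.85 f'_c a b / f_y = 0.85 × 27.8 × 170.07 × 515 / 400 = 5174.1 mm².

A_s ≈ 5170 mm²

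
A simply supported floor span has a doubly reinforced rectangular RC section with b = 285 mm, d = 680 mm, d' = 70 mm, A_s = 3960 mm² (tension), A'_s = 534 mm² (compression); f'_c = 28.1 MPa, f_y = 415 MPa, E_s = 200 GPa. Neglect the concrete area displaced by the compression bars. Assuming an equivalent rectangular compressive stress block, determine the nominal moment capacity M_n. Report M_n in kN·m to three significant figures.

Assume both tension and compression steel yield.
Net tension couple steel: A_s − A'_s = 3426 mm².
a = (A_s − A'_s) f_y / (0.85 f'_c b) = 1421790/(0.85 × 28.1 × 285) = 208.86 mm.
c = a/β₁ = 208.86/0.849 = 246.01 mm; ε'_s = 0.003(c − d')/c = 0.0021 ≥ f_y/E_s = 0.0021, so compression steel does yield.
M_n = (A_s − A'_s) f_y (d − a/2) + A'_s f_y (d − d') = [1421790 × (680 − 104.43) + 221610 × (680 − 70)] × 10⁻⁶ = 818.34 + 135.18 = 953.52 kN·m.

M_n ≈ 954 kN·m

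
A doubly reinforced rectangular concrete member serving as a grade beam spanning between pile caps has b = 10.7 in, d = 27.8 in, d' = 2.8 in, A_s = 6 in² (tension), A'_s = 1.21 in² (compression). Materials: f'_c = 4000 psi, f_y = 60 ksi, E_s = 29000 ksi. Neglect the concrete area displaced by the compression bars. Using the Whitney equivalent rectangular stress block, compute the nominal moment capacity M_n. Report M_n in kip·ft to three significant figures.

Assume both steels yield.
a = (A_s − A'_s) f_y/(0.85 f'_c b) = (6 − 1.21) × 60/(0.85 × 4 × 10.7) = 7.900 in.
c = a/β₁ = 7.900/0.85 = 9.294 in; ε'_s = 0.003(c − d')/c = 0.0021 ≥ ε_y = 0.0021, so the compression steel yields.
M_n = (A_s − A'_s) f_y (d − a/2) + A'_s f_y (d − d') = 287.4 × (27.8 − 3.95) + 72.6 × (27.8 − 2.8) = 6854.5 + 1815.0 = 8669.5 kip·in = 8669.5/12 = 722.46 kip·ft.

M_n ≈ 722 kip·ft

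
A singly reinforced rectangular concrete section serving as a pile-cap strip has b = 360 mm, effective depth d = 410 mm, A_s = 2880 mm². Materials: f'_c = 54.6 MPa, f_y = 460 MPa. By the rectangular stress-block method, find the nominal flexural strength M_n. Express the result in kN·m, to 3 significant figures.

M_n ≈ 491 kN·m

T = A_s f_y = 2880 × 460 = 1324800 N = 1324.8 kN.
From C = T: a = T/(0.85 f'_c b) = 1324800/(0.85 × 54.6 × 360) = 79.29 mm.
M_n = T(d − a/2) = 1324.8 kN × (410 − 39.645) mm = 490.65 kN·m.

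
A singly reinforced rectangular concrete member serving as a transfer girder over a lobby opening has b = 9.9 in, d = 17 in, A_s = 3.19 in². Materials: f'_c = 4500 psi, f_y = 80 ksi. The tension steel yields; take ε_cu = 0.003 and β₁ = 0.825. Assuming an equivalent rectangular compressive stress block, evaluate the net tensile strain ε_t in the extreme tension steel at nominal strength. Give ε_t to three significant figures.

ε_t ≈ 0.00324

a = A_s f_y/(0.85 f'_c b) = 6.739 in.
β₁ = 0.825, so c = a/β₁ = 6.739/0.825 = 8.168 in.
From the linear strain diagram with ε_cu = 0.003: ε_t = 0.003 (d − c)/c = 0.003 × (17 − 8.168)/8.168 = 0.00324.
ε_t < 0.004 — the section is over-reinforced for flexure under ACI limits.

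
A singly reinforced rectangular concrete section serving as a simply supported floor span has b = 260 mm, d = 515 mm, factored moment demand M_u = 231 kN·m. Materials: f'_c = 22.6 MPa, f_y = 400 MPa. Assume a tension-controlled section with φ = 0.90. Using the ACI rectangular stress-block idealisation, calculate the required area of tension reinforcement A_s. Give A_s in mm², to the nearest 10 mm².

M_n = M_u/φ = 231/0.90 = 256.667 kN·m.
With M_n = 0.85 f'_c a b (d − a/2), solve the quadratic for a:
a = d − √(d² − 2M_n/(0.85 f'_c b)) = 515 − √(515² − 2 × 256.667×10⁶/(0.85 × 22.6 × 260)) = 111.95 mm.
A_s = 0.85 f'_c a b / f_y = 0.85 × 22.6 × 111.95 × 260 / 400 = 1397.9 mm².

A_s ≈ 1400 mm²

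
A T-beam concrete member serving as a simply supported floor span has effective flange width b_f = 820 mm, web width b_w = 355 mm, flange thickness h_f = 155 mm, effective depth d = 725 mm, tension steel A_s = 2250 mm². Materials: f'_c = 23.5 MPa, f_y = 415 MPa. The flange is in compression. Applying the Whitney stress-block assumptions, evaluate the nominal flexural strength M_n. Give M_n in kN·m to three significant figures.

Tension: T = A_s f_y = 2250 × 415 = 933750 N.
Try a within the flange: a = T/(0.85 f'_c b_f) = 933750/(0.85 × 23.5 × 820) = 57.01 mm.
Since a = 57.01 ≤ h_f = 155 mm, the stress block lies entirely in the flange; analyse as a rectangular beam of width b_f.
M_n = T(d − a/2) = 933750 × (725 − 28.505) = 650.35 × 10⁶ N·mm.
M_n = 650.35 kN·m.

M_n ≈ 650 kN·m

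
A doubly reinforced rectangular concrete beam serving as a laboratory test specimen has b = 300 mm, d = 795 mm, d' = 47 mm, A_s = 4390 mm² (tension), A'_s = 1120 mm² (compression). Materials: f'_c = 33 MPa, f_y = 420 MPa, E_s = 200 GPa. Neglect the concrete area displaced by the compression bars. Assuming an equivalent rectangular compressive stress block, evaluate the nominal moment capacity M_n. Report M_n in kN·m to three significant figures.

Assume both tension and compression steel yield.
Net tension couple steel: A_s − A'_s = 3270 mm².
a = (A_s − A'_s) f_y / (0.85 f'_c b) = 1373400/(0.85 × 33 × 300) = 163.21 mm.
c = a/β₁ = 163.21/0.814 = 200.50 mm; ε'_s = 0.003(c − d')/c = 0.0023 ≥ f_y/E_s = 0.0021, so compression steel does yield.
M_n = (A_s − A'_s) f_y (d − a/2) + A'_s f_y (d − d') = [1373400 × (795 − 81.605) + 470400 × (795 − 47)] × 10⁻⁶ = 979.78 + 351.86 = 1331.64 kN·m.

M_n ≈ 1330 kN·m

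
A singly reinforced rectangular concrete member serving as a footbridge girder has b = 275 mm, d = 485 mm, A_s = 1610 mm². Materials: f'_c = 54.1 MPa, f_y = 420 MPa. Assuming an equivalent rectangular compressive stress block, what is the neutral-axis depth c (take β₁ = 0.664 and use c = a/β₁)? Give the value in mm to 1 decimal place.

c ≈ 80.5 mm

T = A_s f_y = 1610 × 420 = 676200 N = 676.2 kN.
Setting C = 0.85 f'_c a b equal to T: a = 676200/(0.85 × 54.1 × 275) = 53.472 mm.
With β₁ = 0.664, c = a/β₁ = 53.472/0.664 = 80.5 mm.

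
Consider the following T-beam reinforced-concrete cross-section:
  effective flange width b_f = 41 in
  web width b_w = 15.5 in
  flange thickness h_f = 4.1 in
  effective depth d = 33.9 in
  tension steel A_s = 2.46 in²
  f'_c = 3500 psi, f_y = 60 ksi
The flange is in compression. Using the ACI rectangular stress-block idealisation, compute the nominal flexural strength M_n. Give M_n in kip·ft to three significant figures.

Tension: T = A_s f_y = 2.46 × 60 = 147.6 kips.
Try a within the flange: a = T/(0.85 f'_c b_f) = 147.6/(0.85 × 3.5 × 41) = 1.210 in.
Since a = 1.210 ≤ h_f = 4.1 in, the stress block lies entirely in the flange; analyse as a rectangular beam of width b_f.
M_n = T(d − a/2) = 147.6 × (33.9 − 0.605) = 4914.3 kip·in.
M_n = 4914.3/12 = 409.53 kip·ft.

M_n ≈ 410 kip·ft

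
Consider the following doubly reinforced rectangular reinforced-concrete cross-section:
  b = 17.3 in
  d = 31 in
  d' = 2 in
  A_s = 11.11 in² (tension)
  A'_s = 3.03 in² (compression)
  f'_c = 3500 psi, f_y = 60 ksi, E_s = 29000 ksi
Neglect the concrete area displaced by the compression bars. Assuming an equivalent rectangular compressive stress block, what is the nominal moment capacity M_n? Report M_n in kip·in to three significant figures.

M_n ≈ 18000 kip·in

Assume both steels yield.
a = (A_s − A'_s) f_y/(0.85 f'_c b) = (11.11 − 3.03) × 60/(0.85 × 3.5 × 17.3) = 9.420 in.
c = a/β₁ = 9.420/0.85 = 11.082 in; ε'_s = 0.003(c − d')/c = 0.0025 ≥ ε_y = 0.0021, so the compression steel yields.
M_n = (A_s − A'_s) f_y (d − a/2) + A'_s f_y (d − d') = 484.8 × (31 − 4.71) + 181.8 × (31 − 2) = 12745.4 + 5272.2 = 18017.6 kip·in.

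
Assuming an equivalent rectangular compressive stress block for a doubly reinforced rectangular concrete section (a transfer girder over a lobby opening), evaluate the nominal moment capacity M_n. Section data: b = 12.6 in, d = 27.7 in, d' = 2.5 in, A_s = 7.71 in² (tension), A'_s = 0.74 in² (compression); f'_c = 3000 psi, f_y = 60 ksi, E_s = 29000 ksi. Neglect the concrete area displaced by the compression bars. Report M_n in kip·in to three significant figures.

Assume both steels yield.
a = (A_s − A'_s) f_y/(0.85 f'_c b) = (7.71 − 0.74) × 60/(0.85 × 3 × 12.6) = 13.016 in.
c = a/β₁ = 13.016/0.85 = 15.313 in; ε'_s = 0.003(c − d')/c = 0.0025 ≥ ε_y = 0.0021, so the compression steel yields.
M_n = (A_s − A'_s) f_y (d − a/2) + A'_s f_y (d − d') = 418.2 × (27.7 − 6.508) + 44.4 × (27.7 − 2.5) = 8862.5 + 1118.9 = 9981.4 kip·in.

M_n ≈ 9980 kip·in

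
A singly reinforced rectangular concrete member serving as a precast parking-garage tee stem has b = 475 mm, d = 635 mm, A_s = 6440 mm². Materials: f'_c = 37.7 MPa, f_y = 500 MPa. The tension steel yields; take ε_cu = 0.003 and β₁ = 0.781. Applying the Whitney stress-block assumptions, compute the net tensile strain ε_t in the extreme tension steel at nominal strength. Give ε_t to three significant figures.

a = A_s f_y/(0.85 f'_c b) = 211.54 mm.
β₁ = 0.781, so c = a/β₁ = 211.54/0.781 = 270.86 mm.
From the linear strain diagram with ε_cu = 0.003: ε_t = 0.003 (d − c)/c = 0.003 × (635 − 270.86)/270.86 = 0.00403.
ε_t is between 0.004 and 0.005 — transition zone.

ε_t ≈ 0.00403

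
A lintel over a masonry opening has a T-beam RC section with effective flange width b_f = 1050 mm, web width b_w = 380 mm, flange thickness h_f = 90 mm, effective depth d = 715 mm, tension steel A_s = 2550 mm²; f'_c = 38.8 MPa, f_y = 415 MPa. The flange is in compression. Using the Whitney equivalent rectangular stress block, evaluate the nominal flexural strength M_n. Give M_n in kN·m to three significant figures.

M_n ≈ 740 kN·m

Tension: T = A_s f_y = 2550 × 415 = 1058250 N.
Try a within the flange: a = T/(0.85 f'_c b_f) = 1058250/(0.85 × 38.8 × 1050) = 30.56 mm.
Since a = 30.56 ≤ h_f = 90 mm, the stress block lies entirely in the flange; analyse as a rectangular beam of width b_f.
M_n = T(d − a/2) = 1058250 × (715 − 15.28) = 740.48 × 10⁶ N·mm.
M_n = 740.48 kN·m.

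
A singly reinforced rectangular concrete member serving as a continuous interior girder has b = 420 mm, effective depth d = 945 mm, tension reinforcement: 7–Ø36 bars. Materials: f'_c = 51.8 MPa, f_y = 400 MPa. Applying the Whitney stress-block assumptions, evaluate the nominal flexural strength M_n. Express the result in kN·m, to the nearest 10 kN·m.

M_n ≈ 2470 kN·m

A_s = 7 × 1018 = 7126 mm².
T = A_s f_y = 7126 × 400 = 2850400 N = 2850.4 kN.
From C = T: a = T/(0.85 f'_c b) = 2850400/(0.85 × 51.8 × 420) = 154.14 mm.
M_n = T(d − a/2) = 2850.4 kN × (945 − 77.07) mm = 2473.95 kN·m.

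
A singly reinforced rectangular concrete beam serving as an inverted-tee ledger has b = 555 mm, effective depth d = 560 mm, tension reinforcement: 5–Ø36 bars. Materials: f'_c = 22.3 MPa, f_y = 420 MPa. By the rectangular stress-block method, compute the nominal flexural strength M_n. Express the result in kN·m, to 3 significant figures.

M_n ≈ 980 kN·m

A_s = 5 × 1018 = 5090 mm².
T = A_s f_y = 5090 × 420 = 2137800 N = 2137.8 kN.
From C = T: a = T/(0.85 f'_c b) = 2137800/(0.85 × 22.3 × 555) = 203.21 mm.
M_n = T(d − a/2) = 2137.8 kN × (560 − 101.605) mm = 979.96 kN·m.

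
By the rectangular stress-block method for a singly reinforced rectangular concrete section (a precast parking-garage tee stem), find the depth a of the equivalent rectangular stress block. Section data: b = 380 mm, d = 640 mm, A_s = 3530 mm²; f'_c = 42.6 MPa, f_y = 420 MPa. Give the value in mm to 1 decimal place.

a ≈ 107.7 mm

T = A_s f_y = 3530 × 420 = 1482600 N = 1482.6 kN.
Setting C = 0.85 f'_c a b equal to T: a = 1482600/(0.85 × 42.6 × 380) = 107.7 mm.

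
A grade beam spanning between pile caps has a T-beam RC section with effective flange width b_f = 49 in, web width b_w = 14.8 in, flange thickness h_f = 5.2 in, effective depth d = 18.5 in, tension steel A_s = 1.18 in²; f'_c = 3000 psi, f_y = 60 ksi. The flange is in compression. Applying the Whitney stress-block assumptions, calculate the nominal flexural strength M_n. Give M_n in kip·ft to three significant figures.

Tension: T = A_s f_y = 1.18 × 60 = 70.8 kips.
Try a within the flange: a = T/(0.85 f'_c b_f) = 70.8/(0.85 × 3 × 49) = 0.567 in.
Since a = 0.567 ≤ h_f = 5.2 in, the stress block lies entirely in the flange; analyse as a rectangular beam of width b_f.
M_n = T(d − a/2) = 70.8 × (18.5 − 0.2835) = 1289.7 kip·in.
M_n = 1289.7/12 = 107.48 kip·ft.

M_n ≈ 107 kip·ft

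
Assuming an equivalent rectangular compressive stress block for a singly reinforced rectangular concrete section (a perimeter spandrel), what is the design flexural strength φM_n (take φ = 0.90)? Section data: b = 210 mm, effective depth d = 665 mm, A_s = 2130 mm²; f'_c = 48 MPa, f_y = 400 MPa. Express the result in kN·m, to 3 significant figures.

φM_n ≈ 472 kN·m

T = A_s f_y = 2130 × 400 = 852000 N = 852 kN.
From C = T: a = T/(0.85 f'_c b) = 852000/(0.85 × 48 × 210) = 99.44 mm.
M_n = T(d − a/2) = 852 kN × (665 − 49.72) mm = 524.22 kN·m.
φM_n = 0.90 × 524.22 = 471.80 kN·m.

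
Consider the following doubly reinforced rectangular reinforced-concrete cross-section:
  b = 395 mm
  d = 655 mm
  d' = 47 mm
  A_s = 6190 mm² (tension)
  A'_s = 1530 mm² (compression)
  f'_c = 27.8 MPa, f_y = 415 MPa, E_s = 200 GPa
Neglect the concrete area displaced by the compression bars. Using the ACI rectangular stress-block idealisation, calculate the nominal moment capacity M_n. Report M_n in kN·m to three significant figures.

M_n ≈ 1450 kN·m

Assume both tension and compression steel yield.
Net tension couple steel: A_s − A'_s = 4660 mm².
a = (A_s − A'_s) f_y / (0.85 f'_c b) = 1933900/(0.85 × 27.8 × 395) = 207.19 mm.
c = a/β₁ = 207.19/0.85 = 243.75 mm; ε'_s = 0.003(c − d')/c = 0.0024 ≥ f_y/E_s = 0.0021, so compression steel does yield.
M_n = (A_s − A'_s) f_y (d − a/2) + A'_s f_y (d − d') = [1933900 × (655 − 103.595) + 634950 × (655 − 47)] × 10⁻⁶ = 1066.36 + 386.05 = 1452.41 kN·m.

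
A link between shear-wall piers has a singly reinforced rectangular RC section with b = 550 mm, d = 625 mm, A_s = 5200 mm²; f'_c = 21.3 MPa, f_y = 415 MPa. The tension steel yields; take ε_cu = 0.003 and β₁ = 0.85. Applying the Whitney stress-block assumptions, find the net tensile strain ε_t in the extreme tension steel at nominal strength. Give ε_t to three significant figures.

a = A_s f_y/(0.85 f'_c b) = 216.72 mm.
β₁ = 0.85, so c = a/β₁ = 216.72/0.85 = 254.96 mm.
From the linear strain diagram with ε_cu = 0.003: ε_t = 0.003 (d − c)/c = 0.003 × (625 − 254.96)/254.96 = 0.00435.
ε_t is between 0.004 and 0.005 — transition zone.

ε_t ≈ 0.00435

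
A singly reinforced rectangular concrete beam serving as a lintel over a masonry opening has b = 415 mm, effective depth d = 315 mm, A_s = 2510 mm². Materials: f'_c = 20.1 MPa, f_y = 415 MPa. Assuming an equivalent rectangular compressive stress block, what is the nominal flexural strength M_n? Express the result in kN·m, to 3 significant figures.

T = A_s f_y = 2510 × 415 = 1041650 N = 1041.65 kN.
From C = T: a = T/(0.85 f'_c b) = 1041650/(0.85 × 20.1 × 415) = 146.91 mm.
M_n = T(d − a/2) = 1041.65 kN × (315 − 73.455) mm = 251.61 kN·m.

M_n ≈ 252 kN·m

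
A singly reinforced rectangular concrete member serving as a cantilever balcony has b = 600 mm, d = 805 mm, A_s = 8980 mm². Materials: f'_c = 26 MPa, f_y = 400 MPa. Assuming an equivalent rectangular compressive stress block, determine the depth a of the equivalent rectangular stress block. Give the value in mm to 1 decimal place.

a ≈ 270.9 mm

T = A_s f_y = 8980 × 400 = 3592000 N = 3592 kN.
Setting C = 0.85 f'_c a b equal to T: a = 3592000/(0.85 × 26 × 600) = 270.9 mm.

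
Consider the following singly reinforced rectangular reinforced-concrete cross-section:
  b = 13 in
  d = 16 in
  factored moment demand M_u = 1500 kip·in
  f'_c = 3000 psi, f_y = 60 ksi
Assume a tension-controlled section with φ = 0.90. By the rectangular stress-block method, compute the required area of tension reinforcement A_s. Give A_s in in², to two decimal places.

A_s ≈ 1.95 in²

M_n = M_u/φ = 1500/0.90 = 1666.67 kip·in.
From M_n = 0.85 f'_c a b (d − a/2):
a = d − √(d² − 2M_n/(0.85 f'_c b)) = 16 − √(16² − 2 × 1666.67/(0.85 × 3 × 13)) = 3.532 in.
A_s = 0.85 f'_c a b / f_y = 0.85 × 3 × 3.532 × 13 / 60 = 1.951 in².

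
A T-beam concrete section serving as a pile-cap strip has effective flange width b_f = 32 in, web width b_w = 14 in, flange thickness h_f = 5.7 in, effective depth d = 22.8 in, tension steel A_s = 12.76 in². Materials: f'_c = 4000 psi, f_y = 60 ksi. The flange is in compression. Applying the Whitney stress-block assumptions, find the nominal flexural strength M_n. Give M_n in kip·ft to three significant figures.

Tension: T = A_s f_y = 12.76 × 60 = 765.6 kips.
Try a within the flange: a = T/(0.85 f'_c b_f) = 765.6/(0.85 × 4 × 32) = 7.037 in.
a = 7.037 > h_f = 5.7 in: the block extends into the web. Split into flange-overhang and web parts.
C_f = 0.85 f'_c (b_f − b_w) h_f = 0.85 × 4 × (32 − 14) × 5.7 = 348.8 kips.
Remaining web compression depth: a_w = (T − C_f)/(0.85 f'_c b_w) = (765.6 − 348.8)/(0.85 × 4 × 14) = 8.756 in.
M_n = C_f(d − h_f/2) + (T − C_f)(d − a_w/2) = 348.8 × (22.8 − 2.85) + 416.8 × (22.8 − 4.378) = 6958.6 + 7678.3 = 14636.9 kip·in.
M_n = 14636.9/12 = 1219.74 kip·ft.

M_n ≈ 1220 kip·ft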